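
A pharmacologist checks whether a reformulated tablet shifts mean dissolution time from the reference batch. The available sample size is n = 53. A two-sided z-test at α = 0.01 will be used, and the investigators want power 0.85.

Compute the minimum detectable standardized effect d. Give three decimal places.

Required noncentrality: δ = z_{0.005} + z_{0.15} = 2.576 + 1.036 = 3.612.
(Lower-tail contribution to power is negligible for δ > 0.)
δ = d·√n ⇒ d = δ/√n = 3.612/√53 = 0.4962.

d ≈ 0.496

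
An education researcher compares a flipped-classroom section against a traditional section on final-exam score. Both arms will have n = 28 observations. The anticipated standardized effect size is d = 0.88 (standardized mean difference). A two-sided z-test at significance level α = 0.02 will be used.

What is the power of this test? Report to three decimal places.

Noncentrality parameter: δ = d·√(n/2) = 0.88 × √(28/2) = 3.2927
Two-sided α = 0.02 → critical value z_{0.01} = 2.326.
Power = Φ(δ − 2.326) + Φ(−δ − 2.326) = Φ(0.966) + Φ(-5.619) = 0.8331 + 0.0000 = 0.8331.

Power ≈ 0.833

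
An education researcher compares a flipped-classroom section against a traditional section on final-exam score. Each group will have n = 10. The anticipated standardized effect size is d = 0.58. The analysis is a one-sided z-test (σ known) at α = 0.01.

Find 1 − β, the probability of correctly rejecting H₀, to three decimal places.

Power ≈ 0.152

Noncentrality parameter: λ = d·√(n/2) = 0.58 × √(10/2) = 1.2969
Critical value for a one-sided test at α = 0.01: z_α = 2.326.
Power = P(Z > 2.326 − λ) = Φ(-1.029) = 0.1516.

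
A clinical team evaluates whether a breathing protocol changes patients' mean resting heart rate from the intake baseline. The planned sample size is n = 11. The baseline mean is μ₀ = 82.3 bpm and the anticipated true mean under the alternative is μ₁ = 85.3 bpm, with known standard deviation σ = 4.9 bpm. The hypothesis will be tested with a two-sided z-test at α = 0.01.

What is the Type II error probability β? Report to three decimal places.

β ≈ 0.707

Standardized effect: d = |μ₁ − μ₀| / σ = |85.3 − 82.3| / 4.9 = 0.6122
Noncentrality parameter: δ = d·√n = 0.6122 × √11 = 2.0306
Critical value for a two-sided test at α = 0.01: z_{α/2} = 2.576.
Power = Φ(δ − 2.576) + Φ(−δ − 2.576) = Φ(-0.545) + Φ(-4.606) = 0.2928 + 0.0000 = 0.2928.
Type II error: β = 1 − power = 1 − 0.2928 = 0.7072.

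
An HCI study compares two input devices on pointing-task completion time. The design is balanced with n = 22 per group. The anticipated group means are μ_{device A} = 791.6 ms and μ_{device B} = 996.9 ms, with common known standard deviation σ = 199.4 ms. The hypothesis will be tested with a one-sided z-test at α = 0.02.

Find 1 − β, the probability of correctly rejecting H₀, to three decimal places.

Power ≈ 0.913

Standardized effect: d = |μ_{device A} − μ_{device B}| / σ = |791.6 − 996.9| / 199.4 = 1.0296
Noncentrality parameter: δ = d·√(n/2) = 1.0296 × √(22/2) = 3.4148
Critical value for a one-sided test at α = 0.02: z_α = 2.054.
Power = P(Z > 2.054 − δ) = Φ(1.361) = 0.9132.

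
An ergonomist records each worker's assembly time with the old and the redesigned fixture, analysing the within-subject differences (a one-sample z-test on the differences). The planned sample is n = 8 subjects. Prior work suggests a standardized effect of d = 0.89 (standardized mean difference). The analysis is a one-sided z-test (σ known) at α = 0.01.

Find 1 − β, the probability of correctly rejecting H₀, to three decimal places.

Noncentrality parameter: λ = d·√n = 0.89 × √8 = 2.5173
Critical value for a one-sided test at α = 0.01: z_α = 2.326.
Power = Φ(λ − 2.326) = Φ(0.191) = 0.5757.

Power ≈ 0.576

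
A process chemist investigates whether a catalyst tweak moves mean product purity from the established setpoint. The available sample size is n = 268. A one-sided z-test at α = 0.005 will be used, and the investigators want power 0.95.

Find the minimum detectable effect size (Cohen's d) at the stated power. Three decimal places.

d ≈ 0.258

Required noncentrality: δ = z_{0.005} + z_{0.05} = 2.576 + 1.645 = 4.221.
δ = d·√n ⇒ d = δ/√n = 4.221/√268 = 0.2578.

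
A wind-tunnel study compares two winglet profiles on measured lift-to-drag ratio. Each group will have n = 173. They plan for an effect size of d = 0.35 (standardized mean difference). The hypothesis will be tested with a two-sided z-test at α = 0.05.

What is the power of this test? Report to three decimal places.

Power ≈ 0.902

Noncentrality parameter: δ = d·√(n/2) = 0.35 × √(173/2) = 3.2552
Two-sided α = 0.05 → critical value z_{0.025} = 1.960.
Power = Φ(δ − 1.960) + Φ(−δ − 1.960) = Φ(1.295) + Φ(-5.215) = 0.9024 + 0.0000 = 0.9024.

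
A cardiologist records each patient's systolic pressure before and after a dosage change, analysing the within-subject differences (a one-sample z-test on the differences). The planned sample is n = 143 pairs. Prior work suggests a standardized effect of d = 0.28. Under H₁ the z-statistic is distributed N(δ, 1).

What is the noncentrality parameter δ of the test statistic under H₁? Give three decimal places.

δ ≈ 3.348

The noncentrality parameter scales effect size by the design's sample-size factor: δ = d·√n = 0.28 × √143 = 3.3483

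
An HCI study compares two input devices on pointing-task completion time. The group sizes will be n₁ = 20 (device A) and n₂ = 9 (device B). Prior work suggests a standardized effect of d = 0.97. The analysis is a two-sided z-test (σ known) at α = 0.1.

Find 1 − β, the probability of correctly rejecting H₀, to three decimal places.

Power ≈ 0.780

Noncentrality parameter: δ = d / √(1/n₁ + 1/n₂) = 0.97 / √(1/20 + 1/9) = 2.4166
Critical value for a two-sided test at α = 0.1: z_{α/2} = 1.645.
Power = Φ(δ − 1.645) + Φ(−δ − 1.645) = Φ(0.772) + Φ(-4.061) = 0.7799 + 0.0000 = 0.7799.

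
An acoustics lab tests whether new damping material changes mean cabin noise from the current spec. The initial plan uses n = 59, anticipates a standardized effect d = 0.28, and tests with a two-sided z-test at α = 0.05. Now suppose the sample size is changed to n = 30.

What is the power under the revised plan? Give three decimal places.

Power ≈ 0.335

With n = 30: δ = d·√n = 0.28 × √30 = 1.5336. Critical value z_{0.025} = 1.960.
Revised power = Φ(δ − 1.960) + Φ(−δ − 1.960) = Φ(-0.426) + Φ(-3.494) = 0.3349 + 0.0002 = 0.3352.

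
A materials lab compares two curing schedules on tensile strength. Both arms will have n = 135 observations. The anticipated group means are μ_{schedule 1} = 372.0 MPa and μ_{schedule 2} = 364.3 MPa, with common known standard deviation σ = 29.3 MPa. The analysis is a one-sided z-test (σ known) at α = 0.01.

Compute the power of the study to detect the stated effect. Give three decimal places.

Power ≈ 0.434

Standardized effect: d = |μ_{schedule 1} − μ_{schedule 2}| / σ = |372.0 − 364.3| / 29.3 = 0.2628
Noncentrality parameter: δ = d·√(n/2) = 0.2628 × √(135/2) = 2.1591
One-sided α = 0.01 → critical value z_{0.01} = 2.326.
Power = P(Z > 2.326 − δ) = Φ(-0.167) = 0.4336.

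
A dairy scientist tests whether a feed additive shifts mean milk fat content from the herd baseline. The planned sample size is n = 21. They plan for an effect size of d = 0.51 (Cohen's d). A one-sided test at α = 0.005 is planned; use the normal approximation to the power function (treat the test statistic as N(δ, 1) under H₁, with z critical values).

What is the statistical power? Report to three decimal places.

Power ≈ 0.406

Noncentrality parameter: δ = d·√n = 0.51 × √21 = 2.3371
Critical value for a one-sided test at α = 0.005: z_α = 2.576.
Power = Φ(δ − 2.576) = Φ(-0.239) = 0.4057.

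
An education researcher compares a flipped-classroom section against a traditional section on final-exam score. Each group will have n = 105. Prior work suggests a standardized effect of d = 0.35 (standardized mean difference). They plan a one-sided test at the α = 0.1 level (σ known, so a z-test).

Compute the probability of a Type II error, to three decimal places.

Noncentrality parameter: δ = d·√(n/2) = 0.35 × √(105/2) = 2.5360
One-sided α = 0.1 → critical value z_{0.1} = 1.282.
Power = P(Z > 1.282 − δ) = Φ(1.254) = 0.8952.
Type II error: β = 1 − power = 1 − 0.8952 = 0.1048.

β ≈ 0.105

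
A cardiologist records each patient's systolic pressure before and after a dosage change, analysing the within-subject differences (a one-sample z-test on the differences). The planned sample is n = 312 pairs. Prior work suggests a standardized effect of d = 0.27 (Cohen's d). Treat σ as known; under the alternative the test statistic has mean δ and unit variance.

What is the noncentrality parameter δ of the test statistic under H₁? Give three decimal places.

δ ≈ 4.769

δ = d·√n = 0.27 × √312 = 4.7692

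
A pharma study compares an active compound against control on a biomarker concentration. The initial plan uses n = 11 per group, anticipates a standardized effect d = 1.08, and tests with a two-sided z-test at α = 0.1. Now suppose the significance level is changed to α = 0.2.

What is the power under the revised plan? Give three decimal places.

δ = d·√(n/2) = 1.08 × √(11/2) = 2.5328 (unchanged). New critical value: z_{0.1} = 1.282.
Revised power = Φ(δ − 1.282) + Φ(−δ − 1.282) = Φ(1.251) + Φ(-3.814) = 0.8946 + 0.0001 = 0.8947.

Power ≈ 0.895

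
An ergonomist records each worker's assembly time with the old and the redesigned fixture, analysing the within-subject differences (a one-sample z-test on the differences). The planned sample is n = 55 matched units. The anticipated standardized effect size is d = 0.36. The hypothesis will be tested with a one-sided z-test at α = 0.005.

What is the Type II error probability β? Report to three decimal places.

Noncentrality parameter: δ = d·√n = 0.36 × √55 = 2.6698
One-sided α = 0.005 → critical value z_{0.005} = 2.576.
Power = P(Z > 2.576 − δ) = Φ(0.094) = 0.5374.
Type II error: β = 1 − power = 1 − 0.5374 = 0.4626.

β ≈ 0.463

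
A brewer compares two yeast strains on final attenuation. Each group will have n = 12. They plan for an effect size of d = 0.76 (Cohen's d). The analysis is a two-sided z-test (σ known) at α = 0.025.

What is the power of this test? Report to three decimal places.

Noncentrality parameter: λ = d·√(n/2) = 0.76 × √(12/2) = 1.8616
Critical value for a two-sided test at α = 0.025: z_{α/2} = 2.241.
Power = Φ(λ − 2.241) + Φ(−λ − 2.241) = Φ(-0.380) + Φ(-4.103) = 0.3521 + 0.0000 = 0.3521.

Power ≈ 0.352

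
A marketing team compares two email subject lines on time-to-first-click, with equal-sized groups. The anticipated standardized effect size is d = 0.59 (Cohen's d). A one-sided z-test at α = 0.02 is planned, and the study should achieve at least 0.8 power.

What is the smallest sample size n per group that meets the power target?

n = 49 per group

Set Φ(δ − 2.054) = 0.8; then δ − 2.054 = Φ⁻¹(0.8) = 0.842, giving δ = 2.895.
δ = d·√(n/2) ⇒ n = 2(δ/d)² = 2 × (2.895 / 0.59)² = 48.17.
Round up to the next whole unit.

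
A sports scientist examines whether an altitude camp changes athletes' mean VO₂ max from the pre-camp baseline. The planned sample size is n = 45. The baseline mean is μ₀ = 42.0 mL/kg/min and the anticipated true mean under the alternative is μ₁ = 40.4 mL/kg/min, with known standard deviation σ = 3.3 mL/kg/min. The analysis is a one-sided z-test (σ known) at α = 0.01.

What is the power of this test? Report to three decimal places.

Power ≈ 0.823

Standardized effect: d = |μ₁ − μ₀| / σ = |40.4 − 42.0| / 3.3 = 0.4848
Noncentrality parameter: δ = d·√n = 0.4848 × √45 = 3.2525
Critical value for a one-sided test at α = 0.01: z_α = 2.326.
Power = Φ(δ − 2.326) = Φ(0.926) = 0.8228.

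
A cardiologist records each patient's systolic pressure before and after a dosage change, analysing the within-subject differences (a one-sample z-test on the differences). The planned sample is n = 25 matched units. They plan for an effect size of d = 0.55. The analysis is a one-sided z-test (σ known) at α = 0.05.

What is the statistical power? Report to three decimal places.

Noncentrality parameter: δ = d·√n = 0.55 × √25 = 2.7500
Critical value for a one-sided test at α = 0.05: z_α = 1.645.
Power = Φ(δ − 1.645) = Φ(1.105) = 0.8655.

Power ≈ 0.865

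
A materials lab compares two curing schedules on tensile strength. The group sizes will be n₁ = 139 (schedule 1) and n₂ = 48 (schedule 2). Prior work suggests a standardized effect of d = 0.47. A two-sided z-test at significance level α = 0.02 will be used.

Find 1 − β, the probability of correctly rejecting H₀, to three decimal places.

Power ≈ 0.685

Noncentrality parameter: δ = d / √(1/n₁ + 1/n₂) = 0.47 / √(1/139 + 1/48) = 2.8074
Two-sided α = 0.02 → critical value z_{0.01} = 2.326.
Power = Φ(δ − 2.326) + Φ(−δ − 2.326) = Φ(0.481) + Φ(-5.134) = 0.6848 + 0.0000 = 0.6848.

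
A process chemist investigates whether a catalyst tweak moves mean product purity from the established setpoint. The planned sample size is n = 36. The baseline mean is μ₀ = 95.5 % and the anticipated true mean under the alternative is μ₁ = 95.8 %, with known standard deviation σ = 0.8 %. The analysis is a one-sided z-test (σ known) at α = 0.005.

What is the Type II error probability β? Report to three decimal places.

Standardized effect: d = |μ₁ − μ₀| / σ = |95.8 − 95.5| / 0.8 = 0.3750
Noncentrality parameter: δ = d·√n = 0.3750 × √36 = 2.2500
Critical value for a one-sided test at α = 0.005: z_α = 2.576.
Power = Φ(δ − 2.576) = Φ(-0.326) = 0.3723.
Type II error: β = 1 − power = 1 − 0.3723 = 0.6277.

β ≈ 0.628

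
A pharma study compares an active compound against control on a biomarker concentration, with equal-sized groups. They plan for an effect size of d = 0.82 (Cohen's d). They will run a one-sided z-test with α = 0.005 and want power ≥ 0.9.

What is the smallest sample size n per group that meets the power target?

n = 45 per group

Set Φ(δ − 2.576) = 0.9; then δ − 2.576 = Φ⁻¹(0.9) = 1.282, giving δ = 3.857.
δ = d·√(n/2) ⇒ n = 2(δ/d)² = 2 × (3.857 / 0.82)² = 44.26.
Rounding up, n = 45 per group.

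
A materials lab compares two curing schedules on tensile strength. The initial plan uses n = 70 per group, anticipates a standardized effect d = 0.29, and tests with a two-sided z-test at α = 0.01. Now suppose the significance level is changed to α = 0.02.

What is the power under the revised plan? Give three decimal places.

Power ≈ 0.271

δ = d·√(n/2) = 0.29 × √(70/2) = 1.7157 (unchanged). New critical value: z_{0.01} = 2.326.
Revised power = Φ(δ − 2.326) + Φ(−δ − 2.326) = Φ(-0.611) + Φ(-4.042) = 0.2707 + 0.0000 = 0.2707.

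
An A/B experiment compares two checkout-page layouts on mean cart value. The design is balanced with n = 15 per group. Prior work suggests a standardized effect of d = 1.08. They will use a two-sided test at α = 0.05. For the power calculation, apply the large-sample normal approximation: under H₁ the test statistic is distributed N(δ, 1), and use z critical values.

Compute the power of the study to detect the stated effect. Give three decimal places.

Noncentrality parameter: δ = d·√(n/2) = 1.08 × √(15/2) = 2.9577
Two-sided α = 0.05 → critical value z_{0.025} = 1.960.
Power = Φ(δ − 1.960) + Φ(−δ − 1.960) = Φ(0.998) + Φ(-4.918) = 0.8408 + 0.0000 = 0.8408.

Power ≈ 0.841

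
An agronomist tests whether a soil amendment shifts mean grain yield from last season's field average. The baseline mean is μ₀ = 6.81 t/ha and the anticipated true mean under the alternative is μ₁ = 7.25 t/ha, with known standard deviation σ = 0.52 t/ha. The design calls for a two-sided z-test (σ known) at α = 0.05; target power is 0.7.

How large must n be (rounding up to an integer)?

Standardized effect: d = |μ₁ − μ₀| / σ = |7.25 − 6.81| / 0.52 = 0.8462
Set Φ(δ − 1.960) = 0.7; then δ − 1.960 = Φ⁻¹(0.7) = 0.524, giving δ = 2.484.
(Ignoring the negligible lower-tail rejection probability gives the usual closed-form inversion.)
δ = d·√n ⇒ n = (δ/d)² = (2.484 / 0.8462)² = 8.62.
Round up to the next whole unit.

n = 9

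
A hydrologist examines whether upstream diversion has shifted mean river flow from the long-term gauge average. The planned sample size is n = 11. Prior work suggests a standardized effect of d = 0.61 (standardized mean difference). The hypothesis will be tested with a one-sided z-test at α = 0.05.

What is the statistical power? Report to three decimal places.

Noncentrality parameter: δ = d·√n = 0.61 × √11 = 2.0231
One-sided α = 0.05 → critical value z_{0.05} = 1.645.
Power = Φ(δ − 1.645) = Φ(0.378) = 0.6474.

Power ≈ 0.647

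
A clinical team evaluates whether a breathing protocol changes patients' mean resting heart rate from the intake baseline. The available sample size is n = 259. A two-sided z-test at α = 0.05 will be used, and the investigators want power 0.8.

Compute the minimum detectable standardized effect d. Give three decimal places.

d ≈ 0.174

Need Φ(δ − 1.960) = 0.8, so δ = 1.960 + 0.842 = 2.802.
(Lower-tail contribution to power is negligible for δ > 0.)
δ = d·√n ⇒ d = δ/√n = 2.802/√259 = 0.1741.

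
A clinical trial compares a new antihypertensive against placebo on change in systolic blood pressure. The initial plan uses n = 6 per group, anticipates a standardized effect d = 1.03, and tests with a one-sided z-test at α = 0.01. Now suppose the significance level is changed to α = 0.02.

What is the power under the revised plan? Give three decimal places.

Power ≈ 0.394

δ = d·√(n/2) = 1.03 × √(6/2) = 1.7840 (unchanged). New critical value: z_{0.02} = 2.054.
Revised power = P(Z > 2.054 − δ) = Φ(-0.270) = 0.3937.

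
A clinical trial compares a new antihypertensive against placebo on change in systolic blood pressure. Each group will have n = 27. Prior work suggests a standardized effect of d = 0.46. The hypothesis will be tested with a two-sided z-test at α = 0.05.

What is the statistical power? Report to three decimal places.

Noncentrality parameter: δ = d·√(n/2) = 0.46 × √(27/2) = 1.6901
Two-sided α = 0.05 → critical value z_{0.025} = 1.960.
Power = Φ(δ − 1.960) + Φ(−δ − 1.960) = Φ(-0.270) + Φ(-3.650) = 0.3937 + 0.0001 = 0.3938.

Power ≈ 0.394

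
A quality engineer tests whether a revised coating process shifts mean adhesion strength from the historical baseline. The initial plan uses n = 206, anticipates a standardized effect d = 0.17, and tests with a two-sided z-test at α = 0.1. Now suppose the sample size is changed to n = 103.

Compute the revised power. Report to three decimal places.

Power ≈ 0.532

With n = 103: δ = d·√n = 0.17 × √103 = 1.7253. Critical value z_{0.05} = 1.645.
Revised power = Φ(δ − 1.645) + Φ(−δ − 1.645) = Φ(0.080) + Φ(-3.370) = 0.5321 + 0.0004 = 0.5324.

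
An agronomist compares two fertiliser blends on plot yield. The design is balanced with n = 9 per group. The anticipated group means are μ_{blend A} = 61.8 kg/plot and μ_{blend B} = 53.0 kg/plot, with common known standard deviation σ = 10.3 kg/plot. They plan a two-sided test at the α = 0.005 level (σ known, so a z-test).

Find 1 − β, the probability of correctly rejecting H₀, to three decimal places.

Power ≈ 0.160

Standardized effect: d = |μ_{blend A} − μ_{blend B}| / σ = |61.8 − 53.0| / 10.3 = 0.8544
Noncentrality parameter: δ = d·√(n/2) = 0.8544 × √(9/2) = 1.8124
Critical value for a two-sided test at α = 0.005: z_{α/2} = 2.807.
Power = Φ(δ − 2.807) + Φ(−δ − 2.807) = Φ(-0.995) + Φ(-4.619) = 0.1600 + 0.0000 = 0.1600.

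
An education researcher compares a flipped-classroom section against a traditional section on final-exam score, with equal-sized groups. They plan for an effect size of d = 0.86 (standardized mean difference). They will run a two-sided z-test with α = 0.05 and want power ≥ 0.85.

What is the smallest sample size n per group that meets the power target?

Set Φ(δ − 1.960) = 0.85; then δ − 1.960 = Φ⁻¹(0.85) = 1.036, giving δ = 2.996.
(Ignoring the negligible lower-tail rejection probability gives the usual closed-form inversion.)
δ = d·√(n/2) ⇒ n = 2(δ/d)² = 2 × (2.996 / 0.86)² = 24.28.
Rounding up, n = 25 per group.

n = 25 per group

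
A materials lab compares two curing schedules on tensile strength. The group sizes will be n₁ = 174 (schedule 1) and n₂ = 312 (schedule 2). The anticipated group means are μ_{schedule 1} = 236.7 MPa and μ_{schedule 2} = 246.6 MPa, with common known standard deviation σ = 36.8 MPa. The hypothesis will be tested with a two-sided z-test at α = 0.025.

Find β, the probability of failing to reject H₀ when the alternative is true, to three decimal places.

Standardized effect: d = |μ_{schedule 1} − μ_{schedule 2}| / σ = |236.7 − 246.6| / 36.8 = 0.2690
Noncentrality parameter: δ = d / √(1/n₁ + 1/n₂) = 0.2690 / √(1/174 + 1/312) = 2.8433
Critical value for a two-sided test at α = 0.025: z_{α/2} = 2.241.
Power = Φ(δ − 2.241) + Φ(−δ − 2.241) = Φ(0.602) + Φ(-5.085) = 0.7264 + 0.0000 = 0.7264.
Type II error: β = 1 − power = 1 − 0.7264 = 0.2736.

β ≈ 0.274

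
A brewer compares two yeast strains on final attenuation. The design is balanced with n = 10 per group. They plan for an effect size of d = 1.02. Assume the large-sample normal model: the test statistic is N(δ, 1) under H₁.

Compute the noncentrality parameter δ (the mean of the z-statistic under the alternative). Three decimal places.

δ = d·√(n/2) = 1.02 × √(10/2) = 2.2808

δ ≈ 2.281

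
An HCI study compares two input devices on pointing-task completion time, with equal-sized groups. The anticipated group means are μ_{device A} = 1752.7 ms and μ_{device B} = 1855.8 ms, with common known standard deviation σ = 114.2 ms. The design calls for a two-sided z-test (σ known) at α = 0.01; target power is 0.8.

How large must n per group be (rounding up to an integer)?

Standardized effect: d = |μ_{device A} − μ_{device B}| / σ = |1752.7 − 1855.8| / 114.2 = 0.9028
For power 0.8 need Φ(δ − z_{0.005}) = 0.8, so δ = z_{0.005} + z_{0.20} = 2.576 + 0.842 = 3.417.
(Ignoring the negligible lower-tail rejection probability gives the usual closed-form inversion.)
δ = d·√(n/2) ⇒ n = 2(δ/d)² = 2 × (3.417 / 0.9028)² = 28.66.
Rounding up, n = 29 per group.

n = 29 per group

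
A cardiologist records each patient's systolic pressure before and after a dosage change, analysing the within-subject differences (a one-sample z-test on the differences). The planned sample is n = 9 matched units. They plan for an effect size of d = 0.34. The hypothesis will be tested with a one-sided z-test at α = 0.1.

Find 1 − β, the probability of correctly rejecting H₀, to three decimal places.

Power ≈ 0.397

Noncentrality parameter: δ = d·√n = 0.34 × √9 = 1.0200
One-sided α = 0.1 → critical value z_{0.1} = 1.282.
Power = Φ(δ − 1.282) = Φ(-0.262) = 0.3968.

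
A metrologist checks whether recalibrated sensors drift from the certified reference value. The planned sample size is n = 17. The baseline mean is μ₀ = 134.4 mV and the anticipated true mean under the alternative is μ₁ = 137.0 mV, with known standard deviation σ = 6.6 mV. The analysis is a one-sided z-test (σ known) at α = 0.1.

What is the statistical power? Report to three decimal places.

Standardized effect: d = |μ₁ − μ₀| / σ = |137.0 − 134.4| / 6.6 = 0.3939
Noncentrality parameter: δ = d·√n = 0.3939 × √17 = 1.6243
One-sided α = 0.1 → critical value z_{0.1} = 1.282.
Power = Φ(δ − 1.282) = Φ(0.343) = 0.6341.

Power ≈ 0.634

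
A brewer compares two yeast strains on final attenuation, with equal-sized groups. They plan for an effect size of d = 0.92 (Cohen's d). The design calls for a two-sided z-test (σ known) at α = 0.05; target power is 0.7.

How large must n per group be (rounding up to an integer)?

For power 0.7 need Φ(δ − z_{0.025}) = 0.7, so δ = z_{0.025} + z_{0.30} = 1.960 + 0.524 = 2.484.
(The Φ(−δ − z_{α/2}) term is vanishingly small for δ > 0 and is dropped in the standard sample-size formula.)
δ = d·√(n/2) ⇒ n = 2(δ/d)² = 2 × (2.484 / 0.92)² = 14.58.
Rounding up, n = 15 per group.

n = 15 per group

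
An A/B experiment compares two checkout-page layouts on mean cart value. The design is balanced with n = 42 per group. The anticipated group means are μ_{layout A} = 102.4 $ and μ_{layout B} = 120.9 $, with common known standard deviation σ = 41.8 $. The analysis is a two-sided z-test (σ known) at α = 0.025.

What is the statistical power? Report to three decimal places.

Power ≈ 0.416

Standardized effect: d = |μ_{layout A} − μ_{layout B}| / σ = |102.4 − 120.9| / 41.8 = 0.4426
Noncentrality parameter: δ = d·√(n/2) = 0.4426 × √(42/2) = 2.0282
Two-sided α = 0.025 → critical value z_{0.0125} = 2.241.
Power = Φ(δ − 2.241) + Φ(−δ − 2.241) = Φ(-0.213) + Φ(-4.270) = 0.4156 + 0.0000 = 0.4156.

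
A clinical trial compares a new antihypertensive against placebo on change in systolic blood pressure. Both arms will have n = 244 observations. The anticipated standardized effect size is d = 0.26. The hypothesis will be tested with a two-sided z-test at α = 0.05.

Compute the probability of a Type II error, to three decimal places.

Noncentrality parameter: δ = d·√(n/2) = 0.26 × √(244/2) = 2.8718
Two-sided α = 0.05 → critical value z_{0.025} = 1.960.
Power = Φ(δ − 1.960) + Φ(−δ − 1.960) = Φ(0.912) + Φ(-4.832) = 0.8191 + 0.0000 = 0.8191.
Type II error: β = 1 − power = 1 − 0.8191 = 0.1809.

β ≈ 0.181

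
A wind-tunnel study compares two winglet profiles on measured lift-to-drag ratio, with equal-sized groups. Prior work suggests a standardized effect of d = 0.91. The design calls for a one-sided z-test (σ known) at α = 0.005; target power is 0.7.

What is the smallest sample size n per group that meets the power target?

n = 24 per group

For power 0.7 need Φ(δ − z_{0.005}) = 0.7, so δ = z_{0.005} + z_{0.30} = 2.576 + 0.524 = 3.100.
δ = d·√(n/2) ⇒ n = 2(δ/d)² = 2 × (3.100 / 0.91)² = 23.21.
Round up to the next whole unit.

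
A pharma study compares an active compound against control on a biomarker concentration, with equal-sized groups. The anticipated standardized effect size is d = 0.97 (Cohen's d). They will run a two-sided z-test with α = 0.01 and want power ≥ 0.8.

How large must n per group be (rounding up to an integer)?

Set Φ(δ − 2.576) = 0.8; then δ − 2.576 = Φ⁻¹(0.8) = 0.842, giving δ = 3.417.
(For δ > 0 the lower-tail rejection region contributes negligibly to power, so the one-term inversion is standard.)
δ = d·√(n/2) ⇒ n = 2(δ/d)² = 2 × (3.417 / 0.97)² = 24.83.
Rounding up, n = 25 per group.

n = 25 per group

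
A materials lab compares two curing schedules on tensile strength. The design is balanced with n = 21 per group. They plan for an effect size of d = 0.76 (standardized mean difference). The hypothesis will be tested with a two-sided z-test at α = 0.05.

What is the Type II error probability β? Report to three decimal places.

Noncentrality parameter: δ = d·√(n/2) = 0.76 × √(21/2) = 2.4627
Critical value for a two-sided test at α = 0.05: z_{α/2} = 1.960.
Power = Φ(δ − 1.960) + Φ(−δ − 1.960) = Φ(0.503) + Φ(-4.423) = 0.6924 + 0.0000 = 0.6924.
Type II error: β = 1 − power = 1 − 0.6924 = 0.3076.

β ≈ 0.308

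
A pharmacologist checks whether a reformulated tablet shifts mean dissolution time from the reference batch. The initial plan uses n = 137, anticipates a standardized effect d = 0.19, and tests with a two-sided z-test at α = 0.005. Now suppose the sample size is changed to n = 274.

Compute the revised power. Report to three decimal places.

With n = 274: δ = d·√n = 0.19 × √274 = 3.1451. Critical value z_{0.0025} = 2.807.
Revised power = Φ(δ − 2.807) + Φ(−δ − 2.807) = Φ(0.338) + Φ(-5.952) = 0.6323 + 0.0000 = 0.6323.

Power ≈ 0.632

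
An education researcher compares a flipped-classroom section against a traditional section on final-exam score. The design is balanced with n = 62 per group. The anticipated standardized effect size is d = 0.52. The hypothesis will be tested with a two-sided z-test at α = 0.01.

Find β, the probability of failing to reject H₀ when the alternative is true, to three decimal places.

β ≈ 0.375

Noncentrality parameter: λ = d·√(n/2) = 0.52 × √(62/2) = 2.8952
Two-sided α = 0.01 → critical value z_{0.005} = 2.576.
Power = Φ(λ − 2.576) + Φ(−λ − 2.576) = Φ(0.319) + Φ(-5.471) = 0.6253 + 0.0000 = 0.6253.
Type II error: β = 1 − power = 1 − 0.6253 = 0.3747.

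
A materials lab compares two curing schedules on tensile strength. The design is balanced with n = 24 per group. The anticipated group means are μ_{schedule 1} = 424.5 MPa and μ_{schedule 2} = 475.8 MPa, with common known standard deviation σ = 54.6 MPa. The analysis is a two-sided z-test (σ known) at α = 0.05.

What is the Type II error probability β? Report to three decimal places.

β ≈ 0.098

Standardized effect: d = |μ_{schedule 1} − μ_{schedule 2}| / σ = |424.5 − 475.8| / 54.6 = 0.9396
Noncentrality parameter: δ = d·√(n/2) = 0.9396 × √(24/2) = 3.2547
Critical value for a two-sided test at α = 0.05: z_{α/2} = 1.960.
Power = Φ(δ − 1.960) + Φ(−δ − 1.960) = Φ(1.295) + Φ(-5.215) = 0.9023 + 0.0000 = 0.9023.
Type II error: β = 1 − power = 1 − 0.9023 = 0.0977.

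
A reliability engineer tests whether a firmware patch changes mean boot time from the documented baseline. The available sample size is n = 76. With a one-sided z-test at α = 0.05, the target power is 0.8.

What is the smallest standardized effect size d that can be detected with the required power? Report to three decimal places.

d ≈ 0.285

Need Φ(δ − 1.645) = 0.8, so δ = 1.645 + 0.842 = 2.486.
δ = d·√n ⇒ d = δ/√n = 2.486/√76 = 0.2852.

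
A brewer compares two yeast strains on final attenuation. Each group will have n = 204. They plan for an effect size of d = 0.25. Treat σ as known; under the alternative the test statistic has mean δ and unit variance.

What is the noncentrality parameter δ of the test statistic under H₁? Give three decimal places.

δ ≈ 2.525

The noncentrality parameter scales effect size by the design's sample-size factor: δ = d·√(n/2) = 0.25 × √(204/2) = 2.5249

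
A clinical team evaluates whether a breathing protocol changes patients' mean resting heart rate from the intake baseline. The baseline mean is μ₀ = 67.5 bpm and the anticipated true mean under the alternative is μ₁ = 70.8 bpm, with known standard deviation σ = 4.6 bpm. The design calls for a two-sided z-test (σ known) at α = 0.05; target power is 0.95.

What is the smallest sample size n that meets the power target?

n = 26

Standardized effect: d = |μ₁ − μ₀| / σ = |70.8 − 67.5| / 4.6 = 0.7174
Set Φ(δ − 1.960) = 0.95; then δ − 1.960 = Φ⁻¹(0.95) = 1.645, giving δ = 3.605.
(For δ > 0 the lower-tail rejection region contributes negligibly to power, so the one-term inversion is standard.)
δ = d·√n ⇒ n = (δ/d)² = (3.605 / 0.7174)² = 25.25.
Rounding up, n = 26.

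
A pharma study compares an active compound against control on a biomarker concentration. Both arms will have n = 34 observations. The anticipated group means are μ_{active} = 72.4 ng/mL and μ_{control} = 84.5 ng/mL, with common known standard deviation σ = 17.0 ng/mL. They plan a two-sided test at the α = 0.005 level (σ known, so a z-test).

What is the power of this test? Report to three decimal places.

Power ≈ 0.551

Standardized effect: d = |μ_{active} − μ_{control}| / σ = |72.4 − 84.5| / 17.0 = 0.7118
Noncentrality parameter: δ = d·√(n/2) = 0.7118 × √(34/2) = 2.9347
Two-sided α = 0.005 → critical value z_{0.0025} = 2.807.
Power = Φ(δ − 2.807) + Φ(−δ − 2.807) = Φ(0.128) + Φ(-5.742) = 0.5508 + 0.0000 = 0.5508.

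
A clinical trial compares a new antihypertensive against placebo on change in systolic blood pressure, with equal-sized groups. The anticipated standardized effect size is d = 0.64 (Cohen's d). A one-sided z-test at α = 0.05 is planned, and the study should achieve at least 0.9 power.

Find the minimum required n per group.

Set Φ(δ − 1.645) = 0.9; then δ − 1.645 = Φ⁻¹(0.9) = 1.282, giving δ = 2.926.
δ = d·√(n/2) ⇒ n = 2(δ/d)² = 2 × (2.926 / 0.64)² = 41.82.
Rounding up, n = 42 per group.

n = 42 per group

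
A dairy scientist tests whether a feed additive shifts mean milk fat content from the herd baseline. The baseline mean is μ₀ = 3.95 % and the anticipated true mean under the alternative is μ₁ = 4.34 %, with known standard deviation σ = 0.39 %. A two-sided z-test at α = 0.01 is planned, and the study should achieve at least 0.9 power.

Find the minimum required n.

n = 15

Standardized effect: d = |μ₁ − μ₀| / σ = |4.34 − 3.95| / 0.39 = 1.0000
Set Φ(δ − 2.576) = 0.9; then δ − 2.576 = Φ⁻¹(0.9) = 1.282, giving δ = 3.857.
(For δ > 0 the lower-tail rejection region contributes negligibly to power, so the one-term inversion is standard.)
δ = d·√n ⇒ n = (δ/d)² = (3.857 / 1.0000)² = 14.88.
Round up to the next whole unit.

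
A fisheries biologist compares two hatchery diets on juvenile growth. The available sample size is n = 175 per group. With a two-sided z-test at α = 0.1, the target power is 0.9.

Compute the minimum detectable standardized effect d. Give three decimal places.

Need Φ(δ − 1.645) = 0.9, so δ = 1.645 + 1.282 = 2.926.
(Lower-tail contribution to power is negligible for δ > 0.)
δ = d·√(n/2) ⇒ d = δ/√(n/2) = 2.926/√(175/2) = 0.3128.

d ≈ 0.313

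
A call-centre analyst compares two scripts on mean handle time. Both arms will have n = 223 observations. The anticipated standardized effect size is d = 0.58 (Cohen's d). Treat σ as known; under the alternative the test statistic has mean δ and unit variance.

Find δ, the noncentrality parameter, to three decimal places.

The noncentrality parameter scales effect size by the design's sample-size factor: δ = d·√(n/2) = 0.58 × √(223/2) = 6.1244

δ ≈ 6.124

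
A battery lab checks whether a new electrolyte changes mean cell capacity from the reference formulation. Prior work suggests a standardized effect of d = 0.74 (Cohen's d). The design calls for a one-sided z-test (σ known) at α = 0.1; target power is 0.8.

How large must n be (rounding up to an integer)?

Set Φ(δ − 1.282) = 0.8; then δ − 1.282 = Φ⁻¹(0.8) = 0.842, giving δ = 2.123.
δ = d·√n ⇒ n = (δ/d)² = (2.123 / 0.74)² = 8.23.
Rounding up, n = 9.

n = 9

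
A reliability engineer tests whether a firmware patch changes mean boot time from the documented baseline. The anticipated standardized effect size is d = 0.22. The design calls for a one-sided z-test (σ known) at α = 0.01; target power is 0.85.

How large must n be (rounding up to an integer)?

n = 234

For power 0.85 need Φ(δ − z_{0.01}) = 0.85, so δ = z_{0.01} + z_{0.15} = 2.326 + 1.036 = 3.363.
δ = d·√n ⇒ n = (δ/d)² = (3.363 / 0.22)² = 233.64.
Round up to the next whole unit.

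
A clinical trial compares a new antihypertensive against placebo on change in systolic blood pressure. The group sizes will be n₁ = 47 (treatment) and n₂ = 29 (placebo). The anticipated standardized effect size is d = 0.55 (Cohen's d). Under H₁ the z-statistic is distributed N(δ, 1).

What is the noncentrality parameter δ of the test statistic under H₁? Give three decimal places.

δ = d / √(1/n₁ + 1/n₂) = 0.55 / √(1/47 + 1/29) = 2.3292

δ ≈ 2.329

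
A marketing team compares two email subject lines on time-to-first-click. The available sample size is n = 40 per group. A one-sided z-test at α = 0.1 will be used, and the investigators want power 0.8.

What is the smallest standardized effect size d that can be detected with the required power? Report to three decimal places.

Required noncentrality: δ = z_{0.1} + z_{0.20} = 1.282 + 0.842 = 2.123.
δ = d·√(n/2) ⇒ d = δ/√(n/2) = 2.123/√(40/2) = 0.4748.

d ≈ 0.475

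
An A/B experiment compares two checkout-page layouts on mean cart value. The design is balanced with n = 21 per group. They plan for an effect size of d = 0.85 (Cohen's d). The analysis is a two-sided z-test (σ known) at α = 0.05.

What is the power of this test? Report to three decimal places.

Power ≈ 0.787

Noncentrality parameter: δ = d·√(n/2) = 0.85 × √(21/2) = 2.7543
Critical value for a two-sided test at α = 0.05: z_{α/2} = 1.960.
Power = Φ(δ − 1.960) + Φ(−δ − 1.960) = Φ(0.794) + Φ(-4.714) = 0.7865 + 0.0000 = 0.7865.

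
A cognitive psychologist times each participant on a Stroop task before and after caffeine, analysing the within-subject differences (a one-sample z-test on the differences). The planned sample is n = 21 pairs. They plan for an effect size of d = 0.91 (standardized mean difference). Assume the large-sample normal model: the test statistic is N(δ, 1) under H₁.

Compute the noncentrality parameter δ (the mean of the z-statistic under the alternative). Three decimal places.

The noncentrality parameter scales effect size by the design's sample-size factor: δ = d·√n = 0.91 × √21 = 4.1701

δ ≈ 4.170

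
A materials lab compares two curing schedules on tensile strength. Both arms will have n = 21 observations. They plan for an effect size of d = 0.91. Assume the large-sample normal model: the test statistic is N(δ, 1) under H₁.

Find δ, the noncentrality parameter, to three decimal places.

The noncentrality parameter scales effect size by the design's sample-size factor: δ = d·√(n/2) = 0.91 × √(21/2) = 2.9487

δ ≈ 2.949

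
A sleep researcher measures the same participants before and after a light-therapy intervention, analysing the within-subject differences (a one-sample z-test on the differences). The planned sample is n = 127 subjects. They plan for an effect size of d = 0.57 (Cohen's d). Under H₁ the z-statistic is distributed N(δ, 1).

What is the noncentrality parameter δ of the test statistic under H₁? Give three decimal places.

The noncentrality parameter scales effect size by the design's sample-size factor: δ = d·√n = 0.57 × √127 = 6.4236

δ ≈ 6.424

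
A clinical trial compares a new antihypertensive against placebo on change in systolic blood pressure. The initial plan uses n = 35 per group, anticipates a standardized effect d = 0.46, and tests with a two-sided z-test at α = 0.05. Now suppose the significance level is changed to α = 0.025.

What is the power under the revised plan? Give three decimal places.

δ = d·√(n/2) = 0.46 × √(35/2) = 1.9243 (unchanged). New critical value: z_{0.0125} = 2.241.
Revised power = Φ(δ − 2.241) + Φ(−δ − 2.241) = Φ(-0.317) + Φ(-4.166) = 0.3756 + 0.0000 = 0.3756.

Power ≈ 0.376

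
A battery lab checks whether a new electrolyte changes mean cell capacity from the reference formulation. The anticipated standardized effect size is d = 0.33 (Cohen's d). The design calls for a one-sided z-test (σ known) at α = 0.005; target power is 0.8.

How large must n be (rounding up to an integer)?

Set Φ(δ − 2.576) = 0.8; then δ − 2.576 = Φ⁻¹(0.8) = 0.842, giving δ = 3.417.
δ = d·√n ⇒ n = (δ/d)² = (3.417 / 0.33)² = 107.24.
Rounding up, n = 108.

n = 108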